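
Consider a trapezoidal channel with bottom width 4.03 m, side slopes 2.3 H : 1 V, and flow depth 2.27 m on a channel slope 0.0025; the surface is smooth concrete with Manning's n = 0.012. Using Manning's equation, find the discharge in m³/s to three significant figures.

108 m³/s

A = (b + z·y)·y = (4.03 + 2.3×2.27)×2.27 = 21.00 m²
P = b + 2y√(1+z²) = 4.03 + 2×2.27×√(1+2.3²) = 15.42 m
R = A/P = 21.00/15.42 = 1.362 m
Q = (1/n)·A·R^(2/3)·S^(1/2) = (1/0.012) × 21.00 × 1.362^(2/3) × 0.0025^(1/2) = 107.5 m³/s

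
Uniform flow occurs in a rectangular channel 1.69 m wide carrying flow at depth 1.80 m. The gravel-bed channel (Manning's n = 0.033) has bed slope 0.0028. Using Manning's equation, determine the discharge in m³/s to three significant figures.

3.37 m³/s

A = b·y = 1.69 × 1.80 = 3.042 m²
P = b + 2y = 1.69 + 2×1.80 = 5.290 m
R = A/P = 3.042/5.290 = 0.5750 m
Q = (1/n)·A·R^(2/3)·S^(1/2) = (1/0.033) × 3.042 × 0.5750^(2/3) × 0.0028^(1/2) = 3.373 m³/s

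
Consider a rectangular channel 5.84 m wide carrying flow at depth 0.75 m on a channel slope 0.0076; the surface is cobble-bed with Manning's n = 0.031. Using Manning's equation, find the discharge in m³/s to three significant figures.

8.73 m³/s

A = b·y = 5.84 × 0.75 = 4.380 m²
P = b + 2y = 5.84 + 2×0.75 = 7.340 m
R = A/P = 4.380/7.340 = 0.5967 m
Q = (1/n)·A·R^(2/3)·S^(1/2) = (1/0.031) × 4.380 × 0.5967^(2/3) × 0.0076^(1/2) = 8.730 m³/s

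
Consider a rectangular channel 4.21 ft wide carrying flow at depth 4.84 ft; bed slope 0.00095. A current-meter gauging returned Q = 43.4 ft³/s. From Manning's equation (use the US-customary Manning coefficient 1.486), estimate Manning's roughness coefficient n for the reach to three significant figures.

A = b·y = 4.21 × 4.84 = 20.38 ft²
P = b + 2y = 4.21 + 2×4.84 = 13.89 ft
R = A/P = 20.38/13.89 = 1.467 ft
n = (1.486/Q)·A·R^(2/3)·S^(1/2) = (1.486/43.4) × 20.38 × 1.291 × 0.03082 = 0.02776

0.0278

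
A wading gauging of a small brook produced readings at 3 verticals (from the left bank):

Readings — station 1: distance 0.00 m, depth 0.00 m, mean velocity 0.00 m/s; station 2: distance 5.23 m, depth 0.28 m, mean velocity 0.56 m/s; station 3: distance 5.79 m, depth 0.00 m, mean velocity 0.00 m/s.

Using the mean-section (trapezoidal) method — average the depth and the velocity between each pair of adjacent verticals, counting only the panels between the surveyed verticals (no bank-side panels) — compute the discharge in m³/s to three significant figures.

Panel 1-2: Δb = 5.23 m, d̄ = (0.00+0.28)/2 = 0.14, v̄ = (0.00+0.56)/2 = 0.28 → q = 5.23×0.14×0.28 = 0.2050 m³/s
Panel 2-3: Δb = 0.56 m, d̄ = (0.28+0.00)/2 = 0.14, v̄ = (0.56+0.00)/2 = 0.28 → q = 0.56×0.14×0.28 = 0.02195 m³/s
Q = Σ q = 0.2270 m³/s

0.227 m³/s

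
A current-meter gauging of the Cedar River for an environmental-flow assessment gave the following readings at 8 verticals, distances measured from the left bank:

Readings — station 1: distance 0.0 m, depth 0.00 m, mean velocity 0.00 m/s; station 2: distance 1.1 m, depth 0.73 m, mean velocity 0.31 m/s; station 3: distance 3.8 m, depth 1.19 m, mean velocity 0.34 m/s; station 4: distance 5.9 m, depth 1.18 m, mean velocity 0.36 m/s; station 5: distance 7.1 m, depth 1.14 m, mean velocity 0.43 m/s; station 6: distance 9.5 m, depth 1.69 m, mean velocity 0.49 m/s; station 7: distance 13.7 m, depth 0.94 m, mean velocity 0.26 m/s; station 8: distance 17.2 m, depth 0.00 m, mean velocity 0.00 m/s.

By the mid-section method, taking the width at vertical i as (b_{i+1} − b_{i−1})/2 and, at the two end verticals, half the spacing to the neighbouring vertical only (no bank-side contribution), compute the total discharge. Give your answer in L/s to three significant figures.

w_2 = (3.8 − 0.0)/2 = 1.9 m; q_2 = 0.31 × 0.73 × 1.9 = 0.4300 m³/s
w_3 = (5.9 − 1.1)/2 = 2.4 m; q_3 = 0.34 × 1.19 × 2.4 = 0.9710 m³/s
w_4 = (7.1 − 3.8)/2 = 1.65 m; q_4 = 0.36 × 1.18 × 1.65 = 0.7009 m³/s
w_5 = (9.5 − 5.9)/2 = 1.8 m; q_5 = 0.43 × 1.14 × 1.8 = 0.8824 m³/s
w_6 = (13.7 − 7.1)/2 = 3.3 m; q_6 = 0.49 × 1.69 × 3.3 = 2.733 m³/s
w_7 = (17.2 − 9.5)/2 = 3.85 m; q_7 = 0.26 × 0.94 × 3.85 = 0.9409 m³/s
Stations 1, 8 contribute zero (depth or velocity is 0).
Q = Σ qᵢ = 6.658 m³/s
= 6.658 × 1000 = 6658 L/s

6660 L/s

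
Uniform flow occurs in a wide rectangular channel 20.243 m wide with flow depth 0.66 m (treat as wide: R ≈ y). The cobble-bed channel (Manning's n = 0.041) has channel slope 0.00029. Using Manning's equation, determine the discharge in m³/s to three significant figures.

A = b·y = 20.243 × 0.66 = 13.36 m²
Wide channel: R ≈ y = 0.66 m
Q = (1/n)·A·R^(2/3)·S^(1/2) = (1/0.041) × 13.36 × 0.6600^(2/3) × 0.00029^(1/2) = 4.207 m³/s

4.21 m³/s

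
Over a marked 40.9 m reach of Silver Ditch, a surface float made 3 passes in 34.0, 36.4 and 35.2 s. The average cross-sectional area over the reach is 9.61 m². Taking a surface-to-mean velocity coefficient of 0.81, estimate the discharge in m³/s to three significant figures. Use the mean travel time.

t̄ = (34.0 + 36.4 + 35.2) / 3 = 35.2 s
v_surface = L / t̄ = 40.9 / 35.2 = 1.162 m/s
v_mean = 0.81 × 1.162 = 0.9412 m/s
Q = A × v_mean = 9.61 × 0.9412 = 9.045 m³/s

9.04 m³/s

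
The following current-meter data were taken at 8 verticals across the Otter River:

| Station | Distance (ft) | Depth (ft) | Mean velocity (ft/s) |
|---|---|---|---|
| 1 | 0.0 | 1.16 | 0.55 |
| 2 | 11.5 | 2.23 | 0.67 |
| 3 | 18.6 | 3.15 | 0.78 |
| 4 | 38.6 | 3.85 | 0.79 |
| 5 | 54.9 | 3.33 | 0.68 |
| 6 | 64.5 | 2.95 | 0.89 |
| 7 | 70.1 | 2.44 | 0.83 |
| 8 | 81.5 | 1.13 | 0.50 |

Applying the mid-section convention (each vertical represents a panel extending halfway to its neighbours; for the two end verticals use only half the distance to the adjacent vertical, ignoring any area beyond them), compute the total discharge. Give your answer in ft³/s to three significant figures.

w_1 = (11.5 − 0.0)/2 = 5.75 ft; q_1 = 0.55 × 1.16 × 5.75 = 3.669 ft³/s
w_2 = (18.6 − 0.0)/2 = 9.3 ft; q_2 = 0.67 × 2.23 × 9.3 = 13.90 ft³/s
w_3 = (38.6 − 11.5)/2 = 13.55 ft; q_3 = 0.78 × 3.15 × 13.55 = 33.29 ft³/s
w_4 = (54.9 − 18.6)/2 = 18.15 ft; q_4 = 0.79 × 3.85 × 18.15 = 55.20 ft³/s
w_5 = (64.5 − 38.6)/2 = 12.95 ft; q_5 = 0.68 × 3.33 × 12.95 = 29.32 ft³/s
w_6 = (70.1 − 54.9)/2 = 7.6 ft; q_6 = 0.89 × 2.95 × 7.6 = 19.95 ft³/s
w_7 = (81.5 − 64.5)/2 = 8.5 ft; q_7 = 0.83 × 2.44 × 8.5 = 17.21 ft³/s
w_8 = (81.5 − 70.1)/2 = 5.7 ft; q_8 = 0.50 × 1.13 × 5.7 = 3.221 ft³/s
Q = Σ qᵢ = 175.8 ft³/s

176 ft³/s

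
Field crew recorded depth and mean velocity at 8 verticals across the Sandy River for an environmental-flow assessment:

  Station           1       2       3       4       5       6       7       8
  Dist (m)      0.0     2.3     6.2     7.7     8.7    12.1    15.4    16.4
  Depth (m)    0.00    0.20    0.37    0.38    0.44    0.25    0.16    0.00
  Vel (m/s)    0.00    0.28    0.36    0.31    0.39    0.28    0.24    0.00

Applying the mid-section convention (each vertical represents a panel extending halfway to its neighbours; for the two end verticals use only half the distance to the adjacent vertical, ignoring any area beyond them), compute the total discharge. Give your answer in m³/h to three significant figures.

4950 m³/h

w_2 = (6.2 − 0.0)/2 = 3.1 m; q_2 = 0.28 × 0.20 × 3.1 = 0.1736 m³/s
w_3 = (7.7 − 2.3)/2 = 2.7 m; q_3 = 0.36 × 0.37 × 2.7 = 0.3596 m³/s
w_4 = (8.7 − 6.2)/2 = 1.25 m; q_4 = 0.31 × 0.38 × 1.25 = 0.1473 m³/s
w_5 = (12.1 − 7.7)/2 = 2.2 m; q_5 = 0.39 × 0.44 × 2.2 = 0.3775 m³/s
w_6 = (15.4 − 8.7)/2 = 3.35 m; q_6 = 0.28 × 0.25 × 3.35 = 0.2345 m³/s
w_7 = (16.4 − 12.1)/2 = 2.15 m; q_7 = 0.24 × 0.16 × 2.15 = 0.08256 m³/s
Stations 1, 8 contribute zero (depth or velocity is 0).
Q = Σ qᵢ = 1.375 m³/s
= 1.375 × 3600 = 4950 m³/h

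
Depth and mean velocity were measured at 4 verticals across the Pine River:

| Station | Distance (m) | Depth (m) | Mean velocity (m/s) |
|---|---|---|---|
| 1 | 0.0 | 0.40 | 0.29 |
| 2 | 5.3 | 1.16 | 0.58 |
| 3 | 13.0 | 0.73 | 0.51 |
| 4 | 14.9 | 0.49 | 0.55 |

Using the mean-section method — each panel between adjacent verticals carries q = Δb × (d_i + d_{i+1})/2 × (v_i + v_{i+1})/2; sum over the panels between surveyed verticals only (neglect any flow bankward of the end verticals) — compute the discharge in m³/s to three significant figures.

Panel 1-2: Δb = 5.3 m, d̄ = (0.40+1.16)/2 = 0.78, v̄ = (0.29+0.58)/2 = 0.435 → q = 5.3×0.78×0.435 = 1.798 m³/s
Panel 2-3: Δb = 7.7 m, d̄ = (1.16+0.73)/2 = 0.945, v̄ = (0.58+0.51)/2 = 0.545 → q = 7.7×0.945×0.545 = 3.966 m³/s
Panel 3-4: Δb = 1.9 m, d̄ = (0.73+0.49)/2 = 0.61, v̄ = (0.51+0.55)/2 = 0.53 → q = 1.9×0.61×0.53 = 0.6143 m³/s
Q = Σ q = 6.378 m³/s

6.38 m³/s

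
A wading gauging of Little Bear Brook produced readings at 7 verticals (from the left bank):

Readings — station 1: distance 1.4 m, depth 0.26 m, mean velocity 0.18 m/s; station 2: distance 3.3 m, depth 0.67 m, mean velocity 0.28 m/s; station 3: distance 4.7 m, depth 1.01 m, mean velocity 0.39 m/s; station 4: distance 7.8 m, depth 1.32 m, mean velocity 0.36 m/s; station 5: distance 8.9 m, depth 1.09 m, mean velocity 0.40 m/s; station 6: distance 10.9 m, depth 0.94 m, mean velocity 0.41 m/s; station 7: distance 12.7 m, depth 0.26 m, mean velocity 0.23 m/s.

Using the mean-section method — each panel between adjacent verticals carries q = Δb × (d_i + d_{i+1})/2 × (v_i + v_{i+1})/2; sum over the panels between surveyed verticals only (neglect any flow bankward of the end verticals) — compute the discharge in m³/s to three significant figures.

3.62 m³/s

Panel 1-2: Δb = 1.9 m, d̄ = (0.26+0.67)/2 = 0.465, v̄ = (0.18+0.28)/2 = 0.23 → q = 1.9×0.465×0.23 = 0.2032 m³/s
Panel 2-3: Δb = 1.4 m, d̄ = (0.67+1.01)/2 = 0.84, v̄ = (0.28+0.39)/2 = 0.335 → q = 1.4×0.84×0.335 = 0.3940 m³/s
Panel 3-4: Δb = 3.1 m, d̄ = (1.01+1.32)/2 = 1.165, v̄ = (0.39+0.36)/2 = 0.375 → q = 3.1×1.165×0.375 = 1.354 m³/s
Panel 4-5: Δb = 1.1 m, d̄ = (1.32+1.09)/2 = 1.205, v̄ = (0.36+0.40)/2 = 0.38 → q = 1.1×1.205×0.38 = 0.5037 m³/s
Panel 5-6: Δb = 2 m, d̄ = (1.09+0.94)/2 = 1.015, v̄ = (0.40+0.41)/2 = 0.405 → q = 2×1.015×0.405 = 0.8222 m³/s
Panel 6-7: Δb = 1.8 m, d̄ = (0.94+0.26)/2 = 0.6, v̄ = (0.41+0.23)/2 = 0.32 → q = 1.8×0.6×0.32 = 0.3456 m³/s
Q = Σ q = 3.623 m³/s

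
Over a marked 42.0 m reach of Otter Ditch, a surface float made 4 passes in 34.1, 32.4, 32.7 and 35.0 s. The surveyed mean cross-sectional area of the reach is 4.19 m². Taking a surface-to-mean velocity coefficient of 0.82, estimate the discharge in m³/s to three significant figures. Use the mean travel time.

t̄ = (34.1 + 32.4 + 32.7 + 35.0) / 4 = 33.55 s
v_surface = L / t̄ = 42.0 / 33.55 = 1.252 m/s
v_mean = 0.82 × 1.252 = 1.027 m/s
Q = A × v_mean = 4.19 × 1.027 = 4.301 m³/s

4.30 m³/s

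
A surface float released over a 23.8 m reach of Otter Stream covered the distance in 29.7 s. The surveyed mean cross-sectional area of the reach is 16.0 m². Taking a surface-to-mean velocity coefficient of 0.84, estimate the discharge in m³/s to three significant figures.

v_surface = L / t̄ = 23.8 / 29.7 = 0.8013 m/s
v_mean = 0.84 × 0.8013 = 0.6731 m/s
Q = A × v_mean = 16.0 × 0.6731 = 10.77 m³/s

10.8 m³/s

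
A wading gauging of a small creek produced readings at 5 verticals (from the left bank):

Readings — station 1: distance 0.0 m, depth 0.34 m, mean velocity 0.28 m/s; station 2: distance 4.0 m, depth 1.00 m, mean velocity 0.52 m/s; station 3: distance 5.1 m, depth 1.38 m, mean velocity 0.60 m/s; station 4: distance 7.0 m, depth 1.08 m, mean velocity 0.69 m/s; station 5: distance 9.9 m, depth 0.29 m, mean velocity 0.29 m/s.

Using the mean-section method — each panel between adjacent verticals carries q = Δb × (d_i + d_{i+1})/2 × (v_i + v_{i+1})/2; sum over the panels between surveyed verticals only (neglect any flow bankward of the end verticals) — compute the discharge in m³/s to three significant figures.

4.29 m³/s

Panel 1-2: Δb = 4 m, d̄ = (0.34+1.00)/2 = 0.67, v̄ = (0.28+0.52)/2 = 0.4 → q = 4×0.67×0.4 = 1.072 m³/s
Panel 2-3: Δb = 1.1 m, d̄ = (1.00+1.38)/2 = 1.19, v̄ = (0.52+0.60)/2 = 0.56 → q = 1.1×1.19×0.56 = 0.7330 m³/s
Panel 3-4: Δb = 1.9 m, d̄ = (1.38+1.08)/2 = 1.23, v̄ = (0.60+0.69)/2 = 0.645 → q = 1.9×1.23×0.645 = 1.507 m³/s
Panel 4-5: Δb = 2.9 m, d̄ = (1.08+0.29)/2 = 0.685, v̄ = (0.69+0.29)/2 = 0.49 → q = 2.9×0.685×0.49 = 0.9734 m³/s
Q = Σ q = 4.286 m³/s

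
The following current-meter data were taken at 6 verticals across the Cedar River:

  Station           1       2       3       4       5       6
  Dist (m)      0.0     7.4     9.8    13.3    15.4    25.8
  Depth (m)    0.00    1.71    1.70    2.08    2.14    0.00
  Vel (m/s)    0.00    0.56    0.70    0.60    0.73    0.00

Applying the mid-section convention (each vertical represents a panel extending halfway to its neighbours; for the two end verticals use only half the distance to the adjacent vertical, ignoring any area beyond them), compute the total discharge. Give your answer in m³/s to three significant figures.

w_2 = (9.8 − 0.0)/2 = 4.9 m; q_2 = 0.56 × 1.71 × 4.9 = 4.692 m³/s
w_3 = (13.3 − 7.4)/2 = 2.95 m; q_3 = 0.70 × 1.70 × 2.95 = 3.511 m³/s
w_4 = (15.4 − 9.8)/2 = 2.8 m; q_4 = 0.60 × 2.08 × 2.8 = 3.494 m³/s
w_5 = (25.8 − 13.3)/2 = 6.25 m; q_5 = 0.73 × 2.14 × 6.25 = 9.764 m³/s
Stations 1, 6 contribute zero (depth or velocity is 0).
Q = Σ qᵢ = 21.46 m³/s

21.5 m³/s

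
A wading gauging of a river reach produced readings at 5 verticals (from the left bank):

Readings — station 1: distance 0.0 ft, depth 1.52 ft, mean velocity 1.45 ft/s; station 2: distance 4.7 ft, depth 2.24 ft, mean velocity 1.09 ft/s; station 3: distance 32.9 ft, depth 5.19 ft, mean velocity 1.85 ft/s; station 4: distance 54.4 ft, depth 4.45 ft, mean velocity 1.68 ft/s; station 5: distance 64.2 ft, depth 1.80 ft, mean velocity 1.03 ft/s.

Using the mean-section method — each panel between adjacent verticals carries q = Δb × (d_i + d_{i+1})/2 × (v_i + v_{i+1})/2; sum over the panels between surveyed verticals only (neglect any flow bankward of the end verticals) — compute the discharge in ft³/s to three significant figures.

Panel 1-2: Δb = 4.7 ft, d̄ = (1.52+2.24)/2 = 1.88, v̄ = (1.45+1.09)/2 = 1.27 → q = 4.7×1.88×1.27 = 11.22 ft³/s
Panel 2-3: Δb = 28.2 ft, d̄ = (2.24+5.19)/2 = 3.715, v̄ = (1.09+1.85)/2 = 1.47 → q = 28.2×3.715×1.47 = 154.0 ft³/s
Panel 3-4: Δb = 21.5 ft, d̄ = (5.19+4.45)/2 = 4.82, v̄ = (1.85+1.68)/2 = 1.765 → q = 21.5×4.82×1.765 = 182.9 ft³/s
Panel 4-5: Δb = 9.8 ft, d̄ = (4.45+1.80)/2 = 3.125, v̄ = (1.68+1.03)/2 = 1.355 → q = 9.8×3.125×1.355 = 41.50 ft³/s
Q = Σ q = 389.6 ft³/s

390 ft³/s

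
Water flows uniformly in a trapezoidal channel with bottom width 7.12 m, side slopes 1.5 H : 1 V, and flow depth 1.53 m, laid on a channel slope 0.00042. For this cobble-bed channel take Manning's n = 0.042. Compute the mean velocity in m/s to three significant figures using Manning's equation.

0.532 m/s

A = (b + z·y)·y = (7.12 + 1.5×1.53)×1.53 = 14.40 m²
P = b + 2y√(1+z²) = 7.12 + 2×1.53×√(1+1.5²) = 12.64 m
R = A/P = 14.40/12.64 = 1.140 m
Q = (1/n)·A·R^(2/3)·S^(1/2) = (1/0.042) × 14.40 × 1.140^(2/3) × 0.00042^(1/2) = 7.670 m³/s
V = Q/A = 7.670/14.40 = 0.5325 m/s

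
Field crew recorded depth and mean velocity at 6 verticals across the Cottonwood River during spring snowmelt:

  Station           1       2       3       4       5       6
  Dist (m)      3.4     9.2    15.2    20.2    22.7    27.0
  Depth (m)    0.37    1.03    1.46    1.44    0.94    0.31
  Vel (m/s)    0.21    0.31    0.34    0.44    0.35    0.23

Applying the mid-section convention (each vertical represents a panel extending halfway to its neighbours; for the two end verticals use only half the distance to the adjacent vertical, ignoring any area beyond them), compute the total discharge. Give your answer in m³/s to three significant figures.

8.49 m³/s

w_1 = (9.2 − 3.4)/2 = 2.9 m; q_1 = 0.21 × 0.37 × 2.9 = 0.2253 m³/s
w_2 = (15.2 − 3.4)/2 = 5.9 m; q_2 = 0.31 × 1.03 × 5.9 = 1.884 m³/s
w_3 = (20.2 − 9.2)/2 = 5.5 m; q_3 = 0.34 × 1.46 × 5.5 = 2.730 m³/s
w_4 = (22.7 − 15.2)/2 = 3.75 m; q_4 = 0.44 × 1.44 × 3.75 = 2.376 m³/s
w_5 = (27.0 − 20.2)/2 = 3.4 m; q_5 = 0.35 × 0.94 × 3.4 = 1.119 m³/s
w_6 = (27.0 − 22.7)/2 = 2.15 m; q_6 = 0.23 × 0.31 × 2.15 = 0.1533 m³/s
Q = Σ qᵢ = 8.487 m³/s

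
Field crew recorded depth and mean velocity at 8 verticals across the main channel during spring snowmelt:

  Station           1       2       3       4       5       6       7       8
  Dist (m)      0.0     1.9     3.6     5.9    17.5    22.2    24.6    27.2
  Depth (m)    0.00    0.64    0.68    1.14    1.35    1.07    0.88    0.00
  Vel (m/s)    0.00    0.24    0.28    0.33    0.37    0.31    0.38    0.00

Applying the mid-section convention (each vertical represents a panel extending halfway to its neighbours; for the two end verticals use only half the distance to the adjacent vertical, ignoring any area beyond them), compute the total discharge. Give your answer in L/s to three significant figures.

9360 L/s

w_2 = (3.6 − 0.0)/2 = 1.8 m; q_2 = 0.24 × 0.64 × 1.8 = 0.2765 m³/s
w_3 = (5.9 − 1.9)/2 = 2 m; q_3 = 0.28 × 0.68 × 2 = 0.3808 m³/s
w_4 = (17.5 − 3.6)/2 = 6.95 m; q_4 = 0.33 × 1.14 × 6.95 = 2.615 m³/s
w_5 = (22.2 − 5.9)/2 = 8.15 m; q_5 = 0.37 × 1.35 × 8.15 = 4.071 m³/s
w_6 = (24.6 − 17.5)/2 = 3.55 m; q_6 = 0.31 × 1.07 × 3.55 = 1.178 m³/s
w_7 = (27.2 − 22.2)/2 = 2.5 m; q_7 = 0.38 × 0.88 × 2.5 = 0.8360 m³/s
Stations 1, 8 contribute zero (depth or velocity is 0).
Q = Σ qᵢ = 9.356 m³/s
= 9.356 × 1000 = 9356 L/s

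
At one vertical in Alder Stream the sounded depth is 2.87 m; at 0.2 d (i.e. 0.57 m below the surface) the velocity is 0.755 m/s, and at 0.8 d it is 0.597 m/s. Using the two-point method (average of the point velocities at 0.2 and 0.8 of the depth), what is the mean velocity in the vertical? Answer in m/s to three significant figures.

0.676 m/s

v̄ = (0.755 + 0.597) / 2 = 0.6760 m/s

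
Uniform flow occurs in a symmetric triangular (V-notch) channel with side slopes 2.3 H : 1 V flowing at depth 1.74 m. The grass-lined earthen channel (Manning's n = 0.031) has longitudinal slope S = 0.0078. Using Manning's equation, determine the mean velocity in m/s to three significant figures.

A = z·y² = 2.3×1.74² = 6.963 m²
P = 2y√(1+z²) = 2×1.74×√(1+2.3²) = 8.728 m
R = A/P = 6.963/8.728 = 0.7979 m
Q = (1/n)·A·R^(2/3)·S^(1/2) = (1/0.031) × 6.963 × 0.7979^(2/3) × 0.0078^(1/2) = 17.07 m³/s
V = Q/A = 17.07/6.963 = 2.451 m/s

2.45 m/s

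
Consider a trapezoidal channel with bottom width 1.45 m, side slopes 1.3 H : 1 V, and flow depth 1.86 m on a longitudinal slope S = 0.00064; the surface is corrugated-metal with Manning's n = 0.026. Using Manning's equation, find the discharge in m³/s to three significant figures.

6.78 m³/s

A = (b + z·y)·y = (1.45 + 1.3×1.86)×1.86 = 7.194 m²
P = b + 2y√(1+z²) = 1.45 + 2×1.86×√(1+1.3²) = 7.551 m
R = A/P = 7.194/7.551 = 0.9528 m
Q = (1/n)·A·R^(2/3)·S^(1/2) = (1/0.026) × 7.194 × 0.9528^(2/3) × 0.00064^(1/2) = 6.778 m³/s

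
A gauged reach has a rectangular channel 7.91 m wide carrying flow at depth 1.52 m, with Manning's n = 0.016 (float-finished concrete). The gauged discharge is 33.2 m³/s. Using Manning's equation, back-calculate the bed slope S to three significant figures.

0.00172

A = b·y = 7.91 × 1.52 = 12.02 m²
P = b + 2y = 7.91 + 2×1.52 = 10.95 m
R = A/P = 12.02/10.95 = 1.098 m
S = (Q·n / (1·A·R^(2/3)))² = (33.2×0.016 / (1×12.02×1.064))² = 0.001723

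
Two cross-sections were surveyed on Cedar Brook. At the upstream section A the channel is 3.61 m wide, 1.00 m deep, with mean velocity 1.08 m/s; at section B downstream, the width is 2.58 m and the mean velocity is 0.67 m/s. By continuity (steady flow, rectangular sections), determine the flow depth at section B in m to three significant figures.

Q = A₁V₁ = (3.61×1.00) × 1.08 = 3.899 m³/s
d₂ = Q/(b₂ V₂) = 3.899/(2.58×0.67) = 2.255 m

2.26 m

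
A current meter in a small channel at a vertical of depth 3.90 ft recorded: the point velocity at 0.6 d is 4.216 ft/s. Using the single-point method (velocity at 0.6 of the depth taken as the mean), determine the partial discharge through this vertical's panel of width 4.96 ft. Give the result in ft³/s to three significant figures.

81.6 ft³/s

v̄ = v₀.₆ = 4.216 ft/s
q = v̄ × d × w = 4.216 × 3.90 × 4.96 = 81.55 ft³/s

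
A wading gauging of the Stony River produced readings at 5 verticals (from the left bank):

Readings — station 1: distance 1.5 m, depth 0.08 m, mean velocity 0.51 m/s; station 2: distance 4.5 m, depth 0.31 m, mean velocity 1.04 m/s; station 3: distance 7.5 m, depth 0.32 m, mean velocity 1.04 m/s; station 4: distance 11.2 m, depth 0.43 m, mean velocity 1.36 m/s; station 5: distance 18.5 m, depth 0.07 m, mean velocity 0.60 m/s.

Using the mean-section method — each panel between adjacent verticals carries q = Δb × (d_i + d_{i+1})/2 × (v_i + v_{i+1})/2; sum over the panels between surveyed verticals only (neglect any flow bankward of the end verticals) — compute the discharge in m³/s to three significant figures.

Panel 1-2: Δb = 3 m, d̄ = (0.08+0.31)/2 = 0.195, v̄ = (0.51+1.04)/2 = 0.775 → q = 3×0.195×0.775 = 0.4534 m³/s
Panel 2-3: Δb = 3 m, d̄ = (0.31+0.32)/2 = 0.315, v̄ = (1.04+1.04)/2 = 1.04 → q = 3×0.315×1.04 = 0.9828 m³/s
Panel 3-4: Δb = 3.7 m, d̄ = (0.32+0.43)/2 = 0.375, v̄ = (1.04+1.36)/2 = 1.2 → q = 3.7×0.375×1.2 = 1.665 m³/s
Panel 4-5: Δb = 7.3 m, d̄ = (0.43+0.07)/2 = 0.25, v̄ = (1.36+0.60)/2 = 0.98 → q = 7.3×0.25×0.98 = 1.789 m³/s
Q = Σ q = 4.890 m³/s

4.89 m³/s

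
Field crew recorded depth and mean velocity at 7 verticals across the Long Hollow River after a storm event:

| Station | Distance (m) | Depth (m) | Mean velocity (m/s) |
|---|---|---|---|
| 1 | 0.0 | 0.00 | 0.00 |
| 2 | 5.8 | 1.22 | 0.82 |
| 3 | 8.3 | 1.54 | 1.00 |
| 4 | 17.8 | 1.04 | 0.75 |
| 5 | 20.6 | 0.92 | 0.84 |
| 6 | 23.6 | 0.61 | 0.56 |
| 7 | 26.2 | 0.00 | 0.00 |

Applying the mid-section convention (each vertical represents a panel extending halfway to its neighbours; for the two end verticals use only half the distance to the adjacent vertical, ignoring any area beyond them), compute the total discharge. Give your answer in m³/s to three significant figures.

21.4 m³/s

w_2 = (8.3 − 0.0)/2 = 4.15 m; q_2 = 0.82 × 1.22 × 4.15 = 4.152 m³/s
w_3 = (17.8 − 5.8)/2 = 6 m; q_3 = 1.00 × 1.54 × 6 = 9.240 m³/s
w_4 = (20.6 − 8.3)/2 = 6.15 m; q_4 = 0.75 × 1.04 × 6.15 = 4.797 m³/s
w_5 = (23.6 − 17.8)/2 = 2.9 m; q_5 = 0.84 × 0.92 × 2.9 = 2.241 m³/s
w_6 = (26.2 − 20.6)/2 = 2.8 m; q_6 = 0.56 × 0.61 × 2.8 = 0.9565 m³/s
Stations 1, 7 contribute zero (depth or velocity is 0).
Q = Σ qᵢ = 21.39 m³/s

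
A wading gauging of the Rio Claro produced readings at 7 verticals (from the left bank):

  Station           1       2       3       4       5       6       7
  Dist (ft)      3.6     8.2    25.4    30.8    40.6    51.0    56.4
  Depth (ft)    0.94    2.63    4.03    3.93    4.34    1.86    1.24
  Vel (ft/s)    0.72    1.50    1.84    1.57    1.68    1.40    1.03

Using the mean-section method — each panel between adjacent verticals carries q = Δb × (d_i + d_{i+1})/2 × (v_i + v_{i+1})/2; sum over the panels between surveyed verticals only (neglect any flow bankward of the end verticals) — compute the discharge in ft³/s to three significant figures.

Panel 1-2: Δb = 4.6 ft, d̄ = (0.94+2.63)/2 = 1.785, v̄ = (0.72+1.50)/2 = 1.11 → q = 4.6×1.785×1.11 = 9.114 ft³/s
Panel 2-3: Δb = 17.2 ft, d̄ = (2.63+4.03)/2 = 3.33, v̄ = (1.50+1.84)/2 = 1.67 → q = 17.2×3.33×1.67 = 95.65 ft³/s
Panel 3-4: Δb = 5.4 ft, d̄ = (4.03+3.93)/2 = 3.98, v̄ = (1.84+1.57)/2 = 1.705 → q = 5.4×3.98×1.705 = 36.64 ft³/s
Panel 4-5: Δb = 9.8 ft, d̄ = (3.93+4.34)/2 = 4.135, v̄ = (1.57+1.68)/2 = 1.625 → q = 9.8×4.135×1.625 = 65.85 ft³/s
Panel 5-6: Δb = 10.4 ft, d̄ = (4.34+1.86)/2 = 3.1, v̄ = (1.68+1.40)/2 = 1.54 → q = 10.4×3.1×1.54 = 49.65 ft³/s
Panel 6-7: Δb = 5.4 ft, d̄ = (1.86+1.24)/2 = 1.55, v̄ = (1.40+1.03)/2 = 1.215 → q = 5.4×1.55×1.215 = 10.17 ft³/s
Q = Σ q = 267.1 ft³/s

267 ft³/s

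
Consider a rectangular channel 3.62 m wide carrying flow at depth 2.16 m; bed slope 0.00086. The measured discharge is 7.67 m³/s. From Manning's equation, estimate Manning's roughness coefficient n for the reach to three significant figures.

0.0296

A = b·y = 3.62 × 2.16 = 7.819 m²
P = b + 2y = 3.62 + 2×2.16 = 7.940 m
R = A/P = 7.819/7.940 = 0.9848 m
n = (1/Q)·A·R^(2/3)·S^(1/2) = (1/7.67) × 7.819 × 0.9898 × 0.02933 = 0.02959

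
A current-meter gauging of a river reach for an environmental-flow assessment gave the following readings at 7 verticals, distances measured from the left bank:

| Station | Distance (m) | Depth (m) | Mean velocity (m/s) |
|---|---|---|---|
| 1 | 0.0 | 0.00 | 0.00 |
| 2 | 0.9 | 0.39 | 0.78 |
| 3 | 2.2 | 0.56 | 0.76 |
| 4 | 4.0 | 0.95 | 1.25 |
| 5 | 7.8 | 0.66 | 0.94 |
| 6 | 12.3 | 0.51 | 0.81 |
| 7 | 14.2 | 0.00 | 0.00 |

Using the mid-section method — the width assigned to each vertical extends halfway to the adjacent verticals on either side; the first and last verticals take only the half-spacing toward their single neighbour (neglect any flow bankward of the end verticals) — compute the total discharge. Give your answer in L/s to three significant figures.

w_2 = (2.2 − 0.0)/2 = 1.1 m; q_2 = 0.78 × 0.39 × 1.1 = 0.3346 m³/s
w_3 = (4.0 − 0.9)/2 = 1.55 m; q_3 = 0.76 × 0.56 × 1.55 = 0.6597 m³/s
w_4 = (7.8 − 2.2)/2 = 2.8 m; q_4 = 1.25 × 0.95 × 2.8 = 3.325 m³/s
w_5 = (12.3 − 4.0)/2 = 4.15 m; q_5 = 0.94 × 0.66 × 4.15 = 2.575 m³/s
w_6 = (14.2 − 7.8)/2 = 3.2 m; q_6 = 0.81 × 0.51 × 3.2 = 1.322 m³/s
Stations 1, 7 contribute zero (depth or velocity is 0).
Q = Σ qᵢ = 8.216 m³/s
= 8.216 × 1000 = 8216 L/s

8220 L/s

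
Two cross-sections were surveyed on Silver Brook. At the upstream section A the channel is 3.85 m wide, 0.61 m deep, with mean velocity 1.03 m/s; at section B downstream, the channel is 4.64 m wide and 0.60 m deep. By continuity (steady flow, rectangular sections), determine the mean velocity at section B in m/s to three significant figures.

Q = A₁V₁ = (3.85×0.61) × 1.03 = 2.419 m³/s
A₂ = 4.64 × 0.60 = 2.784 m²
V₂ = Q/A₂ = 2.419/2.784 = 0.8689 m/s

0.869 m/s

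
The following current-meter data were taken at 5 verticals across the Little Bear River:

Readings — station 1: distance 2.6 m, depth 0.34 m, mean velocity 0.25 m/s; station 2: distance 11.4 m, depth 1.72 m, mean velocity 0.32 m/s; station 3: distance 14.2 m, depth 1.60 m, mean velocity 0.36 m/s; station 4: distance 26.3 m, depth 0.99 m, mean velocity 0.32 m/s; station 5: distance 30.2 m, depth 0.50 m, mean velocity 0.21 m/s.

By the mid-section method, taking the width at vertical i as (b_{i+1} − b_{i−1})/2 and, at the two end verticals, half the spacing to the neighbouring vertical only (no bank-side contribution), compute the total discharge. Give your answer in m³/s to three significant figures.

w_1 = (11.4 − 2.6)/2 = 4.4 m; q_1 = 0.25 × 0.34 × 4.4 = 0.3740 m³/s
w_2 = (14.2 − 2.6)/2 = 5.8 m; q_2 = 0.32 × 1.72 × 5.8 = 3.192 m³/s
w_3 = (26.3 − 11.4)/2 = 7.45 m; q_3 = 0.36 × 1.60 × 7.45 = 4.291 m³/s
w_4 = (30.2 − 14.2)/2 = 8 m; q_4 = 0.32 × 0.99 × 8 = 2.534 m³/s
w_5 = (30.2 − 26.3)/2 = 1.95 m; q_5 = 0.21 × 0.50 × 1.95 = 0.2048 m³/s
Q = Σ qᵢ = 10.60 m³/s

10.6 m³/s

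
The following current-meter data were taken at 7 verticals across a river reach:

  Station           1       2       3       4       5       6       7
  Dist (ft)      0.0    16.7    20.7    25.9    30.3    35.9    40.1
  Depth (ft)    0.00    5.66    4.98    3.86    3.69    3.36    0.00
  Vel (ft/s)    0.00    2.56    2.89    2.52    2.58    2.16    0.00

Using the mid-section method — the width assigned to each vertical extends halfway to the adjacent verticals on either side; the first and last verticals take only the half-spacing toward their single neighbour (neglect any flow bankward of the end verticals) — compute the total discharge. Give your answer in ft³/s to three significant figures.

w_2 = (20.7 − 0.0)/2 = 10.35 ft; q_2 = 2.56 × 5.66 × 10.35 = 150.0 ft³/s
w_3 = (25.9 − 16.7)/2 = 4.6 ft; q_3 = 2.89 × 4.98 × 4.6 = 66.20 ft³/s
w_4 = (30.3 − 20.7)/2 = 4.8 ft; q_4 = 2.52 × 3.86 × 4.8 = 46.69 ft³/s
w_5 = (35.9 − 25.9)/2 = 5 ft; q_5 = 2.58 × 3.69 × 5 = 47.60 ft³/s
w_6 = (40.1 − 30.3)/2 = 4.9 ft; q_6 = 2.16 × 3.36 × 4.9 = 35.56 ft³/s
Stations 1, 7 contribute zero (depth or velocity is 0).
Q = Σ qᵢ = 346.0 ft³/s

346 ft³/s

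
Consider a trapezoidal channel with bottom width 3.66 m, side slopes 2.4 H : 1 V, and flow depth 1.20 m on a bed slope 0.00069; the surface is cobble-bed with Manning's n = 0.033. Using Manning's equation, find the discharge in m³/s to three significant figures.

5.35 m³/s

A = (b + z·y)·y = (3.66 + 2.4×1.20)×1.20 = 7.848 m²
P = b + 2y√(1+z²) = 3.66 + 2×1.20×√(1+2.4²) = 9.900 m
R = A/P = 7.848/9.900 = 0.7927 m
Q = (1/n)·A·R^(2/3)·S^(1/2) = (1/0.033) × 7.848 × 0.7927^(2/3) × 0.00069^(1/2) = 5.351 m³/s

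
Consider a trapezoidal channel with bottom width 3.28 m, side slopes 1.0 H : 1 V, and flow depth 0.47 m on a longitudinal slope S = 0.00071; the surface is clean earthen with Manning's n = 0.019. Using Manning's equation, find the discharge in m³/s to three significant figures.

1.30 m³/s

A = (b + z·y)·y = (3.28 + 1.0×0.47)×0.47 = 1.763 m²
P = b + 2y√(1+z²) = 3.28 + 2×0.47×√(1+1.0²) = 4.609 m
R = A/P = 1.763/4.609 = 0.3824 m
Q = (1/n)·A·R^(2/3)·S^(1/2) = (1/0.019) × 1.763 × 0.3824^(2/3) × 0.00071^(1/2) = 1.302 m³/s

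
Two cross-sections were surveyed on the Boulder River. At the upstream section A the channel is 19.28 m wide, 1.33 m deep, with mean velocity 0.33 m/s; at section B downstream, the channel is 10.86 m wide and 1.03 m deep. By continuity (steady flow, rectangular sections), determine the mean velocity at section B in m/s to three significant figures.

0.756 m/s

Q = A₁V₁ = (19.28×1.33) × 0.33 = 8.462 m³/s
A₂ = 10.86 × 1.03 = 11.19 m²
V₂ = Q/A₂ = 8.462/11.19 = 0.7565 m/s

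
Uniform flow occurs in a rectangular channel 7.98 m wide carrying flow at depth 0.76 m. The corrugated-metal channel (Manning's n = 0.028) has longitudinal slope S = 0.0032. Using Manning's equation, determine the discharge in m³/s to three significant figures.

9.08 m³/s

A = b·y = 7.98 × 0.76 = 6.065 m²
P = b + 2y = 7.98 + 2×0.76 = 9.500 m
R = A/P = 6.065/9.500 = 0.6384 m
Q = (1/n)·A·R^(2/3)·S^(1/2) = (1/0.028) × 6.065 × 0.6384^(2/3) × 0.0032^(1/2) = 9.084 m³/s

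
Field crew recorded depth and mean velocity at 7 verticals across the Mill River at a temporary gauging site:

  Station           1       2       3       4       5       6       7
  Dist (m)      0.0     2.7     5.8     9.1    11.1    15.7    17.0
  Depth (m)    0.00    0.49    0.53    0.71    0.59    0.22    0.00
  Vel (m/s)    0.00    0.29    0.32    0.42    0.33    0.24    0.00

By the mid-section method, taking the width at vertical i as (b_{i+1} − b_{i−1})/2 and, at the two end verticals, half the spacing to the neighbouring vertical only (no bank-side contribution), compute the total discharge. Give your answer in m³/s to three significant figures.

2.54 m³/s

w_2 = (5.8 − 0.0)/2 = 2.9 m; q_2 = 0.29 × 0.49 × 2.9 = 0.4121 m³/s
w_3 = (9.1 − 2.7)/2 = 3.2 m; q_3 = 0.32 × 0.53 × 3.2 = 0.5427 m³/s
w_4 = (11.1 − 5.8)/2 = 2.65 m; q_4 = 0.42 × 0.71 × 2.65 = 0.7902 m³/s
w_5 = (15.7 − 9.1)/2 = 3.3 m; q_5 = 0.33 × 0.59 × 3.3 = 0.6425 m³/s
w_6 = (17.0 − 11.1)/2 = 2.95 m; q_6 = 0.24 × 0.22 × 2.95 = 0.1558 m³/s
Stations 1, 7 contribute zero (depth or velocity is 0).
Q = Σ qᵢ = 2.543 m³/s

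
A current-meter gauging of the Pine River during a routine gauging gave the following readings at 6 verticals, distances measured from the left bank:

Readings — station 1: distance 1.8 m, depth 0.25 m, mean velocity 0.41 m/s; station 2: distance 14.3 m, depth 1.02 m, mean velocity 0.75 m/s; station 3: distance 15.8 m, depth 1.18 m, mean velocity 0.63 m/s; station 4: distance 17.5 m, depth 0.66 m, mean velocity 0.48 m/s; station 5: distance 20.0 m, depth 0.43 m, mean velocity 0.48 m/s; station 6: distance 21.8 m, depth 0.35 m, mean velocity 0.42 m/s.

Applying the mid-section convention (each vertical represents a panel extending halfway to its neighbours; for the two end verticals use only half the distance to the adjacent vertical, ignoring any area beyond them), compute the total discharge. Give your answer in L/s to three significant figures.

w_1 = (14.3 − 1.8)/2 = 6.25 m; q_1 = 0.41 × 0.25 × 6.25 = 0.6406 m³/s
w_2 = (15.8 − 1.8)/2 = 7 m; q_2 = 0.75 × 1.02 × 7 = 5.355 m³/s
w_3 = (17.5 − 14.3)/2 = 1.6 m; q_3 = 0.63 × 1.18 × 1.6 = 1.189 m³/s
w_4 = (20.0 − 15.8)/2 = 2.1 m; q_4 = 0.48 × 0.66 × 2.1 = 0.6653 m³/s
w_5 = (21.8 − 17.5)/2 = 2.15 m; q_5 = 0.48 × 0.43 × 2.15 = 0.4438 m³/s
w_6 = (21.8 − 20.0)/2 = 0.9 m; q_6 = 0.42 × 0.35 × 0.9 = 0.1323 m³/s
Q = Σ qᵢ = 8.426 m³/s
= 8.426 × 1000 = 8426 L/s

8430 L/s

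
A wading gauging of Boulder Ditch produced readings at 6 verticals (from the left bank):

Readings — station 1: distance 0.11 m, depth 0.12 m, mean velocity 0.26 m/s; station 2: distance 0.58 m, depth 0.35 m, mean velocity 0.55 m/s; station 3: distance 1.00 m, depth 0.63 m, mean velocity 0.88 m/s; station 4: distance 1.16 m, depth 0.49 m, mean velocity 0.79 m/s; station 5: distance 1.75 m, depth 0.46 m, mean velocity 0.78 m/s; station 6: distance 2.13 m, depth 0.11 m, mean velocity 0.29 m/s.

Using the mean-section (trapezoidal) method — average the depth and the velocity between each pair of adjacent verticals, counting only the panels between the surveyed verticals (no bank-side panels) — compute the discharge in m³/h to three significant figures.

1960 m³/h

Panel 1-2: Δb = 0.47 m, d̄ = (0.12+0.35)/2 = 0.235, v̄ = (0.26+0.55)/2 = 0.405 → q = 0.47×0.235×0.405 = 0.04473 m³/s
Panel 2-3: Δb = 0.42 m, d̄ = (0.35+0.63)/2 = 0.49, v̄ = (0.55+0.88)/2 = 0.715 → q = 0.42×0.49×0.715 = 0.1471 m³/s
Panel 3-4: Δb = 0.16 m, d̄ = (0.63+0.49)/2 = 0.56, v̄ = (0.88+0.79)/2 = 0.835 → q = 0.16×0.56×0.835 = 0.07482 m³/s
Panel 4-5: Δb = 0.59 m, d̄ = (0.49+0.46)/2 = 0.475, v̄ = (0.79+0.78)/2 = 0.785 → q = 0.59×0.475×0.785 = 0.2200 m³/s
Panel 5-6: Δb = 0.38 m, d̄ = (0.46+0.11)/2 = 0.285, v̄ = (0.78+0.29)/2 = 0.535 → q = 0.38×0.285×0.535 = 0.05794 m³/s
Q = Σ q = 0.5446 m³/s
= 0.5446 × 3600 = 1961 m³/h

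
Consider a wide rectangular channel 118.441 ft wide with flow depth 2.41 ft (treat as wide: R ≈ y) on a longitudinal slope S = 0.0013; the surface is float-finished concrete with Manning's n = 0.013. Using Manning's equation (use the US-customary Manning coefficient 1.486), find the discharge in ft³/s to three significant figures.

A = b·y = 118.441 × 2.41 = 285.4 ft²
Wide channel: R ≈ y = 2.41 ft
Q = (1.486/n)·A·R^(2/3)·S^(1/2) = (1.486/0.013) × 285.4 × 2.410^(2/3) × 0.0013^(1/2) = 2115 ft³/s

2110 ft³/s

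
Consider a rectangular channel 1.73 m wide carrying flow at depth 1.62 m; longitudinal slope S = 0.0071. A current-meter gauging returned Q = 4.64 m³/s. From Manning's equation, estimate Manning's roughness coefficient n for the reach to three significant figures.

0.0347

A = b·y = 1.73 × 1.62 = 2.803 m²
P = b + 2y = 1.73 + 2×1.62 = 4.970 m
R = A/P = 2.803/4.970 = 0.5639 m
n = (1/Q)·A·R^(2/3)·S^(1/2) = (1/4.64) × 2.803 × 0.6826 × 0.08426 = 0.03474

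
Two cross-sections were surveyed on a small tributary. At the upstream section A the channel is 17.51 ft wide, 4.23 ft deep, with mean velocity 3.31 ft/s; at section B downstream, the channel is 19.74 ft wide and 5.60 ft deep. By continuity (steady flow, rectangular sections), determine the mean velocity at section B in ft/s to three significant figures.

2.22 ft/s

Q = A₁V₁ = (17.51×4.23) × 3.31 = 245.2 ft³/s
A₂ = 19.74 × 5.60 = 110.5 ft²
V₂ = Q/A₂ = 245.2/110.5 = 2.218 ft/s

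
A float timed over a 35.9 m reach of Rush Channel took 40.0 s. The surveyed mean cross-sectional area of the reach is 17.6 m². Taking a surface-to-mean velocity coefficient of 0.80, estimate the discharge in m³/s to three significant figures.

v_surface = L / t̄ = 35.9 / 40 = 0.8975 m/s
v_mean = 0.80 × 0.8975 = 0.7180 m/s
Q = A × v_mean = 17.6 × 0.7180 = 12.64 m³/s

12.6 m³/s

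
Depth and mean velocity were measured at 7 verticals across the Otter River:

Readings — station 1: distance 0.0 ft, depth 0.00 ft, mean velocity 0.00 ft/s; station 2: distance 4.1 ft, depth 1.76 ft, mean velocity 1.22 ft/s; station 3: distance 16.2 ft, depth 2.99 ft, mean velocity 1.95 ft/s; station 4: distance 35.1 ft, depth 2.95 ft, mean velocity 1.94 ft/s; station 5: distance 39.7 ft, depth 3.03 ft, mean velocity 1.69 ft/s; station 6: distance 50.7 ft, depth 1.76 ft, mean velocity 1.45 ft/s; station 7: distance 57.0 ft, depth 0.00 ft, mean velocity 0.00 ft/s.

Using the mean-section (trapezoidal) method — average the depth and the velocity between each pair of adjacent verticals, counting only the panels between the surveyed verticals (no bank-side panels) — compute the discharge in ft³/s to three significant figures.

Panel 1-2: Δb = 4.1 ft, d̄ = (0.00+1.76)/2 = 0.88, v̄ = (0.00+1.22)/2 = 0.61 → q = 4.1×0.88×0.61 = 2.201 ft³/s
Panel 2-3: Δb = 12.1 ft, d̄ = (1.76+2.99)/2 = 2.375, v̄ = (1.22+1.95)/2 = 1.585 → q = 12.1×2.375×1.585 = 45.55 ft³/s
Panel 3-4: Δb = 18.9 ft, d̄ = (2.99+2.95)/2 = 2.97, v̄ = (1.95+1.94)/2 = 1.945 → q = 18.9×2.97×1.945 = 109.2 ft³/s
Panel 4-5: Δb = 4.6 ft, d̄ = (2.95+3.03)/2 = 2.99, v̄ = (1.94+1.69)/2 = 1.815 → q = 4.6×2.99×1.815 = 24.96 ft³/s
Panel 5-6: Δb = 11 ft, d̄ = (3.03+1.76)/2 = 2.395, v̄ = (1.69+1.45)/2 = 1.57 → q = 11×2.395×1.57 = 41.36 ft³/s
Panel 6-7: Δb = 6.3 ft, d̄ = (1.76+0.00)/2 = 0.88, v̄ = (1.45+0.00)/2 = 0.725 → q = 6.3×0.88×0.725 = 4.019 ft³/s
Q = Σ q = 227.3 ft³/s

227 ft³/s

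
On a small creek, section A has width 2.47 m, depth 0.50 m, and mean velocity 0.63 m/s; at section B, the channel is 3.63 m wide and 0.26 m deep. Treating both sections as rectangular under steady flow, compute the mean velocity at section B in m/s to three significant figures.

0.824 m/s

Q = A₁V₁ = (2.47×0.50) × 0.63 = 0.7781 m³/s
A₂ = 3.63 × 0.26 = 0.9438 m²
V₂ = Q/A₂ = 0.7781/0.9438 = 0.8244 m/s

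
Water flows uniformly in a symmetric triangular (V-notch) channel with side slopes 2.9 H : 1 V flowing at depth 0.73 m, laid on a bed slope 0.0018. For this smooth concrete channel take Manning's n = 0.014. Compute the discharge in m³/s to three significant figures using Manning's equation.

2.30 m³/s

A = z·y² = 2.9×0.73² = 1.545 m²
P = 2y√(1+z²) = 2×0.73×√(1+2.9²) = 4.479 m
R = A/P = 1.545/4.479 = 0.3451 m
Q = (1/n)·A·R^(2/3)·S^(1/2) = (1/0.014) × 1.545 × 0.3451^(2/3) × 0.0018^(1/2) = 2.304 m³/s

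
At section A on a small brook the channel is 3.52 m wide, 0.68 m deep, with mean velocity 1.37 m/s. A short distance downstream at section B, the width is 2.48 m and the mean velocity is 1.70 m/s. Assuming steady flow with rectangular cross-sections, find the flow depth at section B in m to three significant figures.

Q = A₁V₁ = (3.52×0.68) × 1.37 = 3.279 m³/s
d₂ = Q/(b₂ V₂) = 3.279/(2.48×1.70) = 0.7778 m

0.778 m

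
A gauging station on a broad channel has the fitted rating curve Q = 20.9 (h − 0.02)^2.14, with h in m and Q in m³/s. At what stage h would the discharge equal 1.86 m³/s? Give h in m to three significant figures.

h − h₀ = (Q/C)^(1/b) = (1.86/20.9)^(1/2.14) = 0.3229 m
h = 0.02 + 0.3229 = 0.3429 m

0.343 m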